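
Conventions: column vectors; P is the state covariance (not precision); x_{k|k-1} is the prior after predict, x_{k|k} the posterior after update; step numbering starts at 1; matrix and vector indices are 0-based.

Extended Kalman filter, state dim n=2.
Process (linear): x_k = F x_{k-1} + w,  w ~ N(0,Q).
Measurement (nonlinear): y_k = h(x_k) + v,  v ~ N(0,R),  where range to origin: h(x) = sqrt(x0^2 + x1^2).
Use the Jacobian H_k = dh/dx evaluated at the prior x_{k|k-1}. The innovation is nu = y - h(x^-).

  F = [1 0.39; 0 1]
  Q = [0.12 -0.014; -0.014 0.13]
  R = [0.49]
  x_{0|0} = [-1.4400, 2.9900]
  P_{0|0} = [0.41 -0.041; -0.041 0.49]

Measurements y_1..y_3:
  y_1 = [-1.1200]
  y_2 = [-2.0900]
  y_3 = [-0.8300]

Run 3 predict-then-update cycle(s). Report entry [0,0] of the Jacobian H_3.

step 1: x^-=[-0.2739, 2.9900]  P^-=[0.5725 0.1361; 0.1361 0.6200]  H_jac=[-0.0912 0.9958]  S=[1.0849]  K=[0.0768; 0.5577]  nu=[-4.1225]  x^+=[-0.5904, 0.6910]  P^+=[0.5662 0.0896; 0.0896 0.2826]
step 2: x^-=[-0.3210, 0.6910]  P^-=[0.7991 0.1859; 0.1859 0.4126]  H_jac=[-0.4212 0.9069]  S=[0.8292]  K=[-0.2027; 0.3569]  nu=[-2.8519]  x^+=[0.2570, -0.3268]  P^+=[0.7650 0.2458; 0.2458 0.3070]
step 3: x^-=[0.1295, -0.3268]  P^-=[1.1235 0.3516; 0.3516 0.4370]  H_jac=[0.3685 -0.9296]  S=[0.7793]  K=[0.1119; -0.3550]  nu=[-1.1815]  x^+=[-0.0026, 0.0927]  P^+=[1.1137 0.3825; 0.3825 0.3388]

H_jac[0,0] = 0.3685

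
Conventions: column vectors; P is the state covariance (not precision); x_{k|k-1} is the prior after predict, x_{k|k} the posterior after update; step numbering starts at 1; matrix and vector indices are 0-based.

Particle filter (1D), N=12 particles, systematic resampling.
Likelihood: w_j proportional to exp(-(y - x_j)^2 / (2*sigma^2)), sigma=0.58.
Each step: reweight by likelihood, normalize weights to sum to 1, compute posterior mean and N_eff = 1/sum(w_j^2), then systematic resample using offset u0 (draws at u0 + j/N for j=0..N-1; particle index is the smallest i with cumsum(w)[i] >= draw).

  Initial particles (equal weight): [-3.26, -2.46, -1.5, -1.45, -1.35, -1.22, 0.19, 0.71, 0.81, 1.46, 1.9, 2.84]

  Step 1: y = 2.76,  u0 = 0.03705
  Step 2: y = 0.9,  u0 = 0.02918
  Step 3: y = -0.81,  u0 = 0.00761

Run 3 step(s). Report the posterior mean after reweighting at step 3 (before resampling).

post_mean = 1.4763

step 1: w=[0.0000, 0.0000, 0.0000, 0.0000, 0.0000, 0.0000, 0.0000, 0.0014, 0.0025, 0.0575, 0.2362, 0.7024]  mean=2.5305  Neff=1.8101  idx=[9, 10, 10, 10, 11, 11, 11, 11, 11, 11, 11, 11]
step 2: w=[0.4697, 0.1693, 0.1693, 0.1693, 0.0028, 0.0028, 0.0028, 0.0028, 0.0028, 0.0028, 0.0028, 0.0028]  mean=1.7143  Neff=3.2604  idx=[0, 0, 0, 0, 0, 0, 1, 1, 2, 2, 3, 3]
step 3: w=[0.1605, 0.1605, 0.1605, 0.1605, 0.1605, 0.1605, 0.0062, 0.0062, 0.0062, 0.0062, 0.0062, 0.0062]  mean=1.4763  Neff=6.4614  idx=[0, 0, 1, 1, 2, 2, 3, 3, 4, 4, 5, 5]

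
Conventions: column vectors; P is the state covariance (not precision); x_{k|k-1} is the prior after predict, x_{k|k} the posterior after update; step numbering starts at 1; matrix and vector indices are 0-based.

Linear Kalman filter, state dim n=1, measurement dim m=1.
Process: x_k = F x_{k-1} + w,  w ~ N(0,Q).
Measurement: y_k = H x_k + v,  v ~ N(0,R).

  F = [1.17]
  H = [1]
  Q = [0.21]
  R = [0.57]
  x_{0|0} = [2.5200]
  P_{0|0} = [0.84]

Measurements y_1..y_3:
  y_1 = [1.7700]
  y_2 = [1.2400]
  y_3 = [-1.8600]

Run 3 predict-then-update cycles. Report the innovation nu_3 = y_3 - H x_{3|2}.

step 1: x^-=[2.9484]  P^-=[1.3599]  S=[1.9299]  K=[0.7046]  nu=[-1.1784]  x^+=[2.1180]  P^+=[0.4016]
step 2: x^-=[2.4781]  P^-=[0.7598]  S=[1.3298]  K=[0.5714]  nu=[-1.2381]  x^+=[1.7707]  P^+=[0.3257]
step 3: x^-=[2.0717]  P^-=[0.6558]  S=[1.2258]  K=[0.5350]  nu=[-3.9317]  x^+=[-0.0318]  P^+=[0.3050]

innov = [-3.9317]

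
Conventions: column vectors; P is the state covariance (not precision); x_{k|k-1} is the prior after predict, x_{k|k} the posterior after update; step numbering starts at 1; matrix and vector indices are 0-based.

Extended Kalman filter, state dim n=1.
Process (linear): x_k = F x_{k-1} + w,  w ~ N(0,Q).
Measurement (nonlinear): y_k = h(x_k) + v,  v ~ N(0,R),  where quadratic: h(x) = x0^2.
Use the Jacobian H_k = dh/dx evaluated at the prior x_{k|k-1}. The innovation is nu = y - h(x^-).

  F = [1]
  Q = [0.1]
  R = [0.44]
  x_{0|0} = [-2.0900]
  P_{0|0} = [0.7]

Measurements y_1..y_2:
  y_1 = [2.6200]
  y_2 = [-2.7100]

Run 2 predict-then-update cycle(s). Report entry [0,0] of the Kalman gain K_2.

step 1: x^-=[-2.0900]  P^-=[0.8000]  H_jac=[-4.1800]  S=[14.4179]  K=[-0.2319]  nu=[-1.7481]  x^+=[-1.6846]  P^+=[0.0244]
step 2: x^-=[-1.6846]  P^-=[0.1244]  H_jac=[-3.3691]  S=[1.8522]  K=[-0.2263]  nu=[-5.5477]  x^+=[-0.4291]  P^+=[0.0296]

K[0,0] = -0.2263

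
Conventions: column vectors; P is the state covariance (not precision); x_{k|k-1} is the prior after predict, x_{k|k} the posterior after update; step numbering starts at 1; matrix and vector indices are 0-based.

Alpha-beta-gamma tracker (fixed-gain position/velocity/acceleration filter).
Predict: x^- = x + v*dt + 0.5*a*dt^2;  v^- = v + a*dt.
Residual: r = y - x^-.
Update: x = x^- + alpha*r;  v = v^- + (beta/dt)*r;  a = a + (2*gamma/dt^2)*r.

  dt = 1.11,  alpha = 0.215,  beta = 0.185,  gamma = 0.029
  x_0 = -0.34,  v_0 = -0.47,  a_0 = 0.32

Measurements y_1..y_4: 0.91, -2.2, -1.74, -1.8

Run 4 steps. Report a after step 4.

step 1: x_pred=-0.6646  r=1.5746  x^+=-0.3260  v^+=0.1476  a^+=0.3941
step 2: x_pred=0.0806  r=-2.2806  x^+=-0.4097  v^+=0.2050  a^+=0.2868
step 3: x_pred=-0.0055  r=-1.7345  x^+=-0.3784  v^+=0.2342  a^+=0.2051
step 4: x_pred=0.0079  r=-1.8079  x^+=-0.3808  v^+=0.1606  a^+=0.1200

a_post = 0.1200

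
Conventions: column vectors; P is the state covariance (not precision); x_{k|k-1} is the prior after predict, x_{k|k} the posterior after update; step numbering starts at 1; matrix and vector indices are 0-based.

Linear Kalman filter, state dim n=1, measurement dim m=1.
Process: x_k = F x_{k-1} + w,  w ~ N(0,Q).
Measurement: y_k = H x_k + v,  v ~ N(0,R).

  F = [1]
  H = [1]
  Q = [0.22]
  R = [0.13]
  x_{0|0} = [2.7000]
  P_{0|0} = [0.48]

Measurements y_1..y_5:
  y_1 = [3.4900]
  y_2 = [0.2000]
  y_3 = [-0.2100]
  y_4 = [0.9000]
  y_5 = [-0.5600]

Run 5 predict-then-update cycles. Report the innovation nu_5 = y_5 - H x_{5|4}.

innov = [-1.2461]

step 1: x^-=[2.7000]  P^-=[0.7000]  S=[0.8300]  K=[0.8434]  nu=[0.7900]  x^+=[3.3663]  P^+=[0.1096]
step 2: x^-=[3.3663]  P^-=[0.3296]  S=[0.4596]  K=[0.7172]  nu=[-3.1663]  x^+=[1.0955]  P^+=[0.0932]
step 3: x^-=[1.0955]  P^-=[0.3132]  S=[0.4432]  K=[0.7067]  nu=[-1.3055]  x^+=[0.1729]  P^+=[0.0919]
step 4: x^-=[0.1729]  P^-=[0.3119]  S=[0.4419]  K=[0.7058]  nu=[0.7271]  x^+=[0.6861]  P^+=[0.0918]
step 5: x^-=[0.6861]  P^-=[0.3118]  S=[0.4418]  K=[0.7057]  nu=[-1.2461]  x^+=[-0.1933]  P^+=[0.0917]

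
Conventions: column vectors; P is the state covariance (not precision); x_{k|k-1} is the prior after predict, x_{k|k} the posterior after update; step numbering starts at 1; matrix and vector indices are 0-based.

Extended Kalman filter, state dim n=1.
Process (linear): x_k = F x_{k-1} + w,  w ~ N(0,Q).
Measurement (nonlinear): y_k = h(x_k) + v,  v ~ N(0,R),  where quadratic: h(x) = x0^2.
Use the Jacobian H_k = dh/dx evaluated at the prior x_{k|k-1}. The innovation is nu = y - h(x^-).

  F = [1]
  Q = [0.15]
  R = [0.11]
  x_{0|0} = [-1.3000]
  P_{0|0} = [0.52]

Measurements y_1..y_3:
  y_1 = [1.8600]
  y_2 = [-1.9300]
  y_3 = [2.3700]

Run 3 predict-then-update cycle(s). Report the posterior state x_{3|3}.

x_post = [-0.6794]

step 1: x^-=[-1.3000]  P^-=[0.6700]  H_jac=[-2.6000]  S=[4.6392]  K=[-0.3755]  nu=[0.1700]  x^+=[-1.3638]  P^+=[0.0159]
step 2: x^-=[-1.3638]  P^-=[0.1659]  H_jac=[-2.7277]  S=[1.3442]  K=[-0.3366]  nu=[-3.7900]  x^+=[-0.0881]  P^+=[0.0136]
step 3: x^-=[-0.0881]  P^-=[0.1636]  H_jac=[-0.1761]  S=[0.1151]  K=[-0.2503]  nu=[2.3622]  x^+=[-0.6794]  P^+=[0.1564]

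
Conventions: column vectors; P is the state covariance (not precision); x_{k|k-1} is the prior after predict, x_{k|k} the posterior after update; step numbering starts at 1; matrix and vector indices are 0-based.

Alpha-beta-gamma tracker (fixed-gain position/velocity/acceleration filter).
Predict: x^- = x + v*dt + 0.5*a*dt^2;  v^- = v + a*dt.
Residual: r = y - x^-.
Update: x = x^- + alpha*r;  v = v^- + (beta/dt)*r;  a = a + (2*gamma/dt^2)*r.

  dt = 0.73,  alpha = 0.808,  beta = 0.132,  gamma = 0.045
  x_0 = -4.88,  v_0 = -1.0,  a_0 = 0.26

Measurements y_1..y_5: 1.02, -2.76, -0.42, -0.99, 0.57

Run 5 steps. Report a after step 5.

step 1: x_pred=-5.5407  r=6.5607  x^+=-0.2397  v^+=0.3761  a^+=1.3680
step 2: x_pred=0.3994  r=-3.1594  x^+=-2.1534  v^+=0.8035  a^+=0.8344
step 3: x_pred=-1.3445  r=0.9245  x^+=-0.5975  v^+=1.5798  a^+=0.9906
step 4: x_pred=0.8197  r=-1.8097  x^+=-0.6425  v^+=1.9757  a^+=0.6849
step 5: x_pred=0.9822  r=-0.4122  x^+=0.6491  v^+=2.4012  a^+=0.6153

a_post = 0.6153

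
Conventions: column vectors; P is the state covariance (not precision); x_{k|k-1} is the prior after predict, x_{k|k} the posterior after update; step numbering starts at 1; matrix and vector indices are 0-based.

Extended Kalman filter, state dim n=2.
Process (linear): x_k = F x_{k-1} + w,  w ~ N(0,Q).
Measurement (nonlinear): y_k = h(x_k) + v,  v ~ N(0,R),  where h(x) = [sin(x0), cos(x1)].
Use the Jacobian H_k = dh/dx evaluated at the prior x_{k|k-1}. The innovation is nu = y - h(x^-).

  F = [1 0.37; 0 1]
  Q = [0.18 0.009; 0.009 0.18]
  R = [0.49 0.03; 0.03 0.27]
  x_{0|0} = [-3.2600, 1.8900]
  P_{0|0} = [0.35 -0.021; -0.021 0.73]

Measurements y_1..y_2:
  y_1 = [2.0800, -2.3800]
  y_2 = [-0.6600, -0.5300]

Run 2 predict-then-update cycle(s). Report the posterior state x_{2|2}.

x_post = [-2.3891, 3.5866]

step 1: x^-=[-2.5607, 1.8900]  P^-=[0.6144 0.2581; 0.2581 0.9100]  H_jac=[-0.8360 0.0000; 0.0000 -0.9495]  S=[0.9194 0.2349; 0.2349 1.0904]  K=[-0.5304 -0.1105; -0.0341 -0.7851]  nu=[2.6288, -2.0662]  x^+=[-3.7268, 3.4223]  P^+=[0.3149 0.0482; 0.0482 0.2243]
step 2: x^-=[-2.4605, 3.4223]  P^-=[0.5612 0.1402; 0.1402 0.4043]  H_jac=[-0.7769 0.0000; 0.0000 0.2771]  S=[0.8288 -0.0002; -0.0002 0.3010]  K=[-0.5261 0.1287; -0.1313 0.3721]  nu=[-0.0304, 0.4308]  x^+=[-2.3891, 3.5866]  P^+=[0.3268 0.0685; 0.0685 0.3483]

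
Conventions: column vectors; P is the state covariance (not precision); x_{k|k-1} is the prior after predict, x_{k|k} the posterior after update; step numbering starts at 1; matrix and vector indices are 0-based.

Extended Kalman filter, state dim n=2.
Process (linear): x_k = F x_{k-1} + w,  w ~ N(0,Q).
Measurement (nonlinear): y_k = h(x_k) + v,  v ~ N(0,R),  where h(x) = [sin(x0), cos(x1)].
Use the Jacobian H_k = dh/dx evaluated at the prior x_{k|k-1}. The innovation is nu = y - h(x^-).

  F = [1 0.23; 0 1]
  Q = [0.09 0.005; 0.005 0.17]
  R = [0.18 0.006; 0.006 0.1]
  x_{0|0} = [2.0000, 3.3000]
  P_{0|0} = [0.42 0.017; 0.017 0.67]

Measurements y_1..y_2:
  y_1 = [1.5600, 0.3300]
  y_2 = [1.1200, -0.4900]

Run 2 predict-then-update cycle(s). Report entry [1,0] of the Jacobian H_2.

step 1: x^-=[2.7590, 3.3000]  P^-=[0.5533 0.1761; 0.1761 0.8400]  H_jac=[-0.9277 0.0000; 0.0000 0.1577]  S=[0.6562 -0.0198; -0.0198 0.1209]  K=[-0.7791 0.1024; -0.2170 1.0605]  nu=[1.1867, 1.3175]  x^+=[1.9693, 4.4396]  P^+=[0.1505 0.0353; 0.0353 0.6640]
step 2: x^-=[2.9904, 4.4396]  P^-=[0.2919 0.1930; 0.1930 0.8340]  H_jac=[-0.9886 0.0000; 0.0000 0.9630]  S=[0.4652 -0.1777; -0.1777 0.8735]  K=[-0.5843 0.0939; -0.0638 0.9065]  nu=[0.9694, -0.2206]  x^+=[2.4033, 4.1778]  P^+=[0.1058 0.0061; 0.0061 0.0937]

H_jac[1,0] = 0.0000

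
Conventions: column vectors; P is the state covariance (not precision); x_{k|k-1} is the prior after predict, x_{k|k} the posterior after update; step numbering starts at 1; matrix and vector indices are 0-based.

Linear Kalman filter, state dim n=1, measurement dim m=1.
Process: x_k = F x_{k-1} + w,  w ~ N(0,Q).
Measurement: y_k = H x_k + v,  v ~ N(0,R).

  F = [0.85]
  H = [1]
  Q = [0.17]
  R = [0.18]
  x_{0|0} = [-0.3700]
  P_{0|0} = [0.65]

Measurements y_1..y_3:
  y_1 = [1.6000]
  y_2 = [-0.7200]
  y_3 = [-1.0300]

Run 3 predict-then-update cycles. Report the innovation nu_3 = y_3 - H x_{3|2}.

innov = [-1.0018]

step 1: x^-=[-0.3145]  P^-=[0.6396]  S=[0.8196]  K=[0.7804]  nu=[1.9145]  x^+=[1.1796]  P^+=[0.1405]
step 2: x^-=[1.0026]  P^-=[0.2715]  S=[0.4515]  K=[0.6013]  nu=[-1.7226]  x^+=[-0.0332]  P^+=[0.1082]
step 3: x^-=[-0.0282]  P^-=[0.2482]  S=[0.4282]  K=[0.5796]  nu=[-1.0018]  x^+=[-0.6089]  P^+=[0.1043]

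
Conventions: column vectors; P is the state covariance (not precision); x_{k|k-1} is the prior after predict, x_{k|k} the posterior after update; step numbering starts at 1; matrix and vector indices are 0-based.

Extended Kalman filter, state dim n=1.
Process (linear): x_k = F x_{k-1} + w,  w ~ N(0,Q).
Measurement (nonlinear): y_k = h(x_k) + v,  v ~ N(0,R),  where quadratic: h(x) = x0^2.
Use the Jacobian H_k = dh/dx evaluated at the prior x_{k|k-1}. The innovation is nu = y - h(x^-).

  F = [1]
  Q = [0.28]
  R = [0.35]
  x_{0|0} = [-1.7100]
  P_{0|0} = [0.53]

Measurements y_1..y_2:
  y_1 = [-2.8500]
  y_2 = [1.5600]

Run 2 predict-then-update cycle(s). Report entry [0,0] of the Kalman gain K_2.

K[0,0] = -0.1411

step 1: x^-=[-1.7100]  P^-=[0.8100]  H_jac=[-3.4200]  S=[9.8241]  K=[-0.2820]  nu=[-5.7741]  x^+=[-0.0818]  P^+=[0.0289]
step 2: x^-=[-0.0818]  P^-=[0.3089]  H_jac=[-0.1636]  S=[0.3583]  K=[-0.1411]  nu=[1.5533]  x^+=[-0.3009]  P^+=[0.3017]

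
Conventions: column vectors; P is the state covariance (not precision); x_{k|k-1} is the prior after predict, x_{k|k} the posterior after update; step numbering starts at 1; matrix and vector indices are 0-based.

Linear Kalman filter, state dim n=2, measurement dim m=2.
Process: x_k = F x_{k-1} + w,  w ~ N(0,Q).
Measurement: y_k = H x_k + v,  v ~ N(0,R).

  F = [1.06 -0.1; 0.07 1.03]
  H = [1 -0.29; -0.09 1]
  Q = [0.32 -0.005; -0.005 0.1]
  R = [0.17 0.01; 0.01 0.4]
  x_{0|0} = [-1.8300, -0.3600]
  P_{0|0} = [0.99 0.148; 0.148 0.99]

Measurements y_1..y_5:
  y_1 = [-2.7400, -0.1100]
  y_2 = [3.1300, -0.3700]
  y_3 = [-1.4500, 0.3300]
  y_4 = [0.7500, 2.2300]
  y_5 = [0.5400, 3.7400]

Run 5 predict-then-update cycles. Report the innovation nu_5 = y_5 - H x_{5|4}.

innov = [0.3384, 2.8580]

step 1: x^-=[-1.9038, -0.4989]  P^-=[1.4109 0.1270; 0.1270 1.1765]  S=[1.6061 -0.3278; -0.3278 1.5650]  K=[0.8937 0.1872; 0.0194 0.7485]  nu=[-0.9809, 0.2176]  x^+=[-2.7397, -0.3551]  P^+=[0.1829 0.1003; 0.1003 0.3086]
step 2: x^-=[-2.8686, -0.5576]  P^-=[0.5073 0.0856; 0.0856 0.4428]  S=[0.6649 -0.0763; -0.0763 0.8315]  K=[0.7389 0.1158; -0.0045 0.5228]  nu=[5.8369, -0.0706]  x^+=[1.4363, -0.6205]  P^+=[0.1462 0.0669; 0.0669 0.2151]
step 3: x^-=[1.5845, -0.5385]  P^-=[0.4722 0.0562; 0.0562 0.3386]  S=[0.6381 -0.0730; -0.0730 0.7323]  K=[0.7249 0.0910; -0.0138 0.4541]  nu=[-3.1907, 1.0111]  x^+=[-0.6364, -0.0353]  P^+=[0.1405 0.0563; 0.0563 0.1866]
step 4: x^-=[-0.6711, -0.0809]  P^-=[0.4678 0.0473; 0.0473 0.3067]  S=[0.6361 -0.0725; -0.0725 0.7020]  K=[0.7231 0.0821; -0.0166 0.4291]  nu=[1.3976, 2.2505]  x^+=[0.5243, 0.8617]  P^+=[0.1390 0.0526; 0.0526 0.1762]
step 5: x^-=[0.4696, 0.9243]  P^-=[0.4668 0.0442; 0.0442 0.2952]  S=[0.6360 -0.0723; -0.0723 0.6910]  K=[0.7228 0.0788; -0.0174 0.4196]  nu=[0.3384, 2.8580]  x^+=[0.9393, 2.1177]  P^+=[0.1385 0.0512; 0.0512 0.1723]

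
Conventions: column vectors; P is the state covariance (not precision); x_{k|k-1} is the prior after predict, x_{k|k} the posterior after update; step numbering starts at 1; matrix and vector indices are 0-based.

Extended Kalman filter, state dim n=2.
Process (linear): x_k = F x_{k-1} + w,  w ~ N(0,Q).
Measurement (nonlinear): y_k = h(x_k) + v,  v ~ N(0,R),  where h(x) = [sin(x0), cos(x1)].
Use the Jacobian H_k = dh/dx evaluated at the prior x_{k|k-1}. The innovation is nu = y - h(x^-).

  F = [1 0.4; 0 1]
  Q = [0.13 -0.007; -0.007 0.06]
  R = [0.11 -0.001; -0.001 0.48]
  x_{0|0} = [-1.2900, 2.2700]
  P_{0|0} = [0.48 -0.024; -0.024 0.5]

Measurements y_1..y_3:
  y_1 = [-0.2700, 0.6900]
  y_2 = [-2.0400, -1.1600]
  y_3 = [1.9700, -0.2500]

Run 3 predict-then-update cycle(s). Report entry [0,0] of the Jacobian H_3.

step 1: x^-=[-0.3820, 2.2700]  P^-=[0.6708 0.1690; 0.1690 0.5600]  H_jac=[0.9279 0.0000; 0.0000 -0.7654]  S=[0.6876 -0.1210; -0.1210 0.8080]  K=[0.9008 -0.0252; 0.1384 -0.5097]  nu=[0.1028, 1.3336]  x^+=[-0.3230, 1.6045]  P^+=[0.1068 0.0170; 0.0170 0.3198]
step 2: x^-=[0.3188, 1.6045]  P^-=[0.3016 0.1379; 0.1379 0.3798]  H_jac=[0.9496 0.0000; 0.0000 -0.9994]  S=[0.3819 -0.1319; -0.1319 0.8594]  K=[0.7333 -0.0478; 0.2010 -0.4109]  nu=[-2.3535, -1.1263]  x^+=[-1.3530, 1.5943]  P^+=[0.0850 0.0237; 0.0237 0.1975]
step 3: x^-=[-0.7152, 1.5943]  P^-=[0.2656 0.0957; 0.0957 0.2575]  H_jac=[0.7549 0.0000; 0.0000 -0.9997]  S=[0.2614 -0.0733; -0.0733 0.7374]  K=[0.7517 -0.0551; 0.1838 -0.3309]  nu=[2.6258, -0.2265]  x^+=[1.2709, 2.1518]  P^+=[0.1096 0.0272; 0.0272 0.1591]

H_jac[0,0] = 0.7549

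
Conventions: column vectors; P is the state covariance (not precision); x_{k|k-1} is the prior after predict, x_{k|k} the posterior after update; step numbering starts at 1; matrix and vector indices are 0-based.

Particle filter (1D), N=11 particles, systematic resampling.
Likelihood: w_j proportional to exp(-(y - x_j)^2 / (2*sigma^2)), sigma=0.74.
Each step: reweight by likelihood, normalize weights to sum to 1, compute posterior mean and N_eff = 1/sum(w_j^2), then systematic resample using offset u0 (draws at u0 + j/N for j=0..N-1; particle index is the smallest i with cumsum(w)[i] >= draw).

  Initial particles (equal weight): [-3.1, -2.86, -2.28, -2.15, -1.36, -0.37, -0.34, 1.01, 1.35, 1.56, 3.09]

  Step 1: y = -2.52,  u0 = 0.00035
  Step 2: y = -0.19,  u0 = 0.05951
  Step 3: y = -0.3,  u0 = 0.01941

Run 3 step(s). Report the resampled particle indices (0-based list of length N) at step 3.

step 1: w=[0.1942, 0.2376, 0.2505, 0.2330, 0.0773, 0.0039, 0.0034, 0.0000, 0.0000, 0.0000, 0.0000]  mean=-2.4616  Neff=4.6031  idx=[0, 0, 0, 1, 1, 2, 2, 2, 3, 3, 3]
step 2: w=[0.0029, 0.0029, 0.0029, 0.0099, 0.0099, 0.1237, 0.1237, 0.1237, 0.2001, 0.2001, 0.2001]  mean=-2.2207  Neff=6.0163  idx=[5, 5, 6, 7, 8, 8, 9, 9, 9, 10, 10]
step 3: w=[0.0665, 0.0665, 0.0665, 0.0665, 0.1048, 0.1048, 0.1048, 0.1048, 0.1048, 0.1048, 0.1048]  mean=-2.1846  Neff=10.5661  idx=[0, 1, 3, 4, 5, 5, 6, 7, 8, 9, 10]

resampled_idx = [0, 1, 3, 4, 5, 5, 6, 7, 8, 9, 10]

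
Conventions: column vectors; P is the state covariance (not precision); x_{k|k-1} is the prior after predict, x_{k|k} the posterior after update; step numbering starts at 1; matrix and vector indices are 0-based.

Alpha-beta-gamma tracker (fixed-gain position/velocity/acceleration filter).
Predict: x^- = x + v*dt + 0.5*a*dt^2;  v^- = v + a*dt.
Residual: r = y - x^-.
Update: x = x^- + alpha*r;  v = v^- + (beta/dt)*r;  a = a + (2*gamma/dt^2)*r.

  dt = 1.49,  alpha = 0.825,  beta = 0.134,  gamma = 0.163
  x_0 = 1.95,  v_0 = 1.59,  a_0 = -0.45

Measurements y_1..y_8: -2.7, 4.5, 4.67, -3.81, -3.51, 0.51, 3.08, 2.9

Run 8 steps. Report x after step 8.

x_post = 3.0010

step 1: x_pred=3.8196  r=-6.5196  x^+=-1.5591  v^+=0.3332  a^+=-1.4073
step 2: x_pred=-2.6249  r=7.1249  x^+=3.2532  v^+=-1.1230  a^+=-0.3611
step 3: x_pred=1.1790  r=3.4910  x^+=4.0591  v^+=-1.3471  a^+=0.1515
step 4: x_pred=2.2200  r=-6.0300  x^+=-2.7547  v^+=-1.6637  a^+=-0.7340
step 5: x_pred=-6.0484  r=2.5384  x^+=-3.9542  v^+=-2.5290  a^+=-0.3612
step 6: x_pred=-8.1234  r=8.6334  x^+=-1.0008  v^+=-2.2908  a^+=0.9065
step 7: x_pred=-3.4079  r=6.4879  x^+=1.9446  v^+=-0.3566  a^+=1.8592
step 8: x_pred=3.4770  r=-0.5770  x^+=3.0010  v^+=2.3617  a^+=1.7745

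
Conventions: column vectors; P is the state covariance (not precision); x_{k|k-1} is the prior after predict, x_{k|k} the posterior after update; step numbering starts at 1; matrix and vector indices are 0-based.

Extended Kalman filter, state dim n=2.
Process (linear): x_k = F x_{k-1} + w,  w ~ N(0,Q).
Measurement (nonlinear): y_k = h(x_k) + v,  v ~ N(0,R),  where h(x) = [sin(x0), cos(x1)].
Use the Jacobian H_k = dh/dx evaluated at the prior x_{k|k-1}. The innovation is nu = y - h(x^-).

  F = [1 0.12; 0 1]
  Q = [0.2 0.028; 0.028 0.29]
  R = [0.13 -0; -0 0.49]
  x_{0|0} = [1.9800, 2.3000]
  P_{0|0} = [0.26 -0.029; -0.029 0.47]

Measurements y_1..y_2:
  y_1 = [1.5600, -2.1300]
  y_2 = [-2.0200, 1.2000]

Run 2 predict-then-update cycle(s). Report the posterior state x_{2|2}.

x_post = [4.2674, 3.7340]

step 1: x^-=[2.2560, 2.3000]  P^-=[0.4598 0.0554; 0.0554 0.7600]  H_jac=[-0.6328 0.0000; 0.0000 -0.7457]  S=[0.3141 0.0261; 0.0261 0.9126]  K=[-0.9247 -0.0188; -0.0601 -0.6193]  nu=[0.7857, -1.4637]  x^+=[1.5569, 3.1593]  P^+=[0.1900 0.0123; 0.0123 0.4069]
step 2: x^-=[1.9360, 3.1593]  P^-=[0.3988 0.0892; 0.0892 0.6969]  H_jac=[-0.3572 0.0000; 0.0000 0.0177]  S=[0.1809 -0.0006; -0.0006 0.4902]  K=[-0.7875 0.0023; -0.1760 0.0249]  nu=[-2.9540, 2.1998]  x^+=[4.2674, 3.7340]  P^+=[0.2866 0.0641; 0.0641 0.6910]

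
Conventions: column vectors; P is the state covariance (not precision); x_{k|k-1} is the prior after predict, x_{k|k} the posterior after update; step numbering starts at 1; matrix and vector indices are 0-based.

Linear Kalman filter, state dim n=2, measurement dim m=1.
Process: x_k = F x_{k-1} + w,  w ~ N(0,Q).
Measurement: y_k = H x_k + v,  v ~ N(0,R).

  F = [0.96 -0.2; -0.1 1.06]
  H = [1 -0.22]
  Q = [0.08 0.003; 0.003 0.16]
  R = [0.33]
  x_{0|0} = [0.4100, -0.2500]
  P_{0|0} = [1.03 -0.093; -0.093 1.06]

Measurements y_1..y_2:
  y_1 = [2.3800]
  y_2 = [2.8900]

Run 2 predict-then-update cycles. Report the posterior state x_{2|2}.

x_post = [2.2260, -1.7312]

step 1: x^-=[0.4436, -0.3060]  P^-=[1.1074 -0.4171; -0.4171 1.3810]  S=[1.6877]  K=[0.7105; -0.4272]  nu=[1.8691]  x^+=[1.7716, -1.1044]  P^+=[0.2554 0.0951; 0.0951 1.0731]
step 2: x^-=[1.9216, -1.3478]  P^-=[0.3218 -0.1503; -0.1503 1.3481]  S=[0.7832]  K=[0.4531; -0.5706]  nu=[0.6719]  x^+=[2.2260, -1.7312]  P^+=[0.1610 0.0522; 0.0522 1.0931]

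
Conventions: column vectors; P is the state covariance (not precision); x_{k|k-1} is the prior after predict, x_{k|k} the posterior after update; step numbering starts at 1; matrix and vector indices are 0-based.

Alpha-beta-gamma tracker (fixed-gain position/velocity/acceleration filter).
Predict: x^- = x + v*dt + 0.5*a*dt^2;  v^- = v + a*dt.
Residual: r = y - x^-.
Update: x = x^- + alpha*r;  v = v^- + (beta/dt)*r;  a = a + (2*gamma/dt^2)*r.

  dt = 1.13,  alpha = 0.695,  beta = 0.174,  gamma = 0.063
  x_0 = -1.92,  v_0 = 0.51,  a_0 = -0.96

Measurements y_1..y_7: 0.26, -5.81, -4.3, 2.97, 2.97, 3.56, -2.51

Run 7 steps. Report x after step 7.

step 1: x_pred=-1.9566  r=2.2166  x^+=-0.4161  v^+=-0.2335  a^+=-0.7413
step 2: x_pred=-1.1532  r=-4.6568  x^+=-4.3897  v^+=-1.7882  a^+=-1.2008
step 3: x_pred=-7.1770  r=2.8770  x^+=-5.1775  v^+=-2.7021  a^+=-0.9169
step 4: x_pred=-8.8162  r=11.7862  x^+=-0.6248  v^+=-1.9233  a^+=0.2461
step 5: x_pred=-2.6410  r=5.6110  x^+=1.2586  v^+=-0.7812  a^+=0.7998
step 6: x_pred=0.8865  r=2.6735  x^+=2.7446  v^+=0.5342  a^+=1.0636
step 7: x_pred=4.0273  r=-6.5373  x^+=-0.5161  v^+=0.7295  a^+=0.4185

x_post = -0.5161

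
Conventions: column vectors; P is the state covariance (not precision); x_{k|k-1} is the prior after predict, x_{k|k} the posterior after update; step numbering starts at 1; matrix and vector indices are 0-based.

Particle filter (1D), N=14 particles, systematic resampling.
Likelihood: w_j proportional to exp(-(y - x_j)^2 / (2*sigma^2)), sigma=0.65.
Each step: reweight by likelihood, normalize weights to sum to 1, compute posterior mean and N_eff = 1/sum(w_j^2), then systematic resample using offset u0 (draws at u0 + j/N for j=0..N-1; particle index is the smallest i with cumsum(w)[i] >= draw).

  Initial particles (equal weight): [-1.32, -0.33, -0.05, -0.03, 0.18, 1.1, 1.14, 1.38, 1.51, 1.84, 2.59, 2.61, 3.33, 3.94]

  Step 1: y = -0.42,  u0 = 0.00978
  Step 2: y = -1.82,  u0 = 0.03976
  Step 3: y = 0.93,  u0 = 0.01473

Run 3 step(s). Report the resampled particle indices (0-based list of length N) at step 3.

resampled_idx = [3, 11, 11, 11, 12, 12, 12, 13, 13, 13, 13, 13, 13, 13]

step 1: w=[0.0991, 0.2559, 0.2198, 0.2158, 0.1688, 0.0168, 0.0145, 0.0056, 0.0031, 0.0006, 0.0000, 0.0000, 0.0000, 0.0000]  mean=-0.1537  Neff=5.0199  idx=[0, 0, 1, 1, 1, 2, 2, 2, 3, 3, 3, 4, 4, 4]
step 2: w=[0.3973, 0.3973, 0.0386, 0.0386, 0.0386, 0.0131, 0.0131, 0.0131, 0.0120, 0.0120, 0.0120, 0.0047, 0.0047, 0.0047]  mean=-1.0877  Neff=3.1131  idx=[0, 0, 0, 0, 0, 0, 1, 1, 1, 1, 1, 2, 4, 9]
step 3: w=[0.0037, 0.0037, 0.0037, 0.0037, 0.0037, 0.0037, 0.0037, 0.0037, 0.0037, 0.0037, 0.0037, 0.2283, 0.2283, 0.5022]  mean=-0.2200  Neff=2.8040  idx=[3, 11, 11, 11, 12, 12, 12, 13, 13, 13, 13, 13, 13, 13]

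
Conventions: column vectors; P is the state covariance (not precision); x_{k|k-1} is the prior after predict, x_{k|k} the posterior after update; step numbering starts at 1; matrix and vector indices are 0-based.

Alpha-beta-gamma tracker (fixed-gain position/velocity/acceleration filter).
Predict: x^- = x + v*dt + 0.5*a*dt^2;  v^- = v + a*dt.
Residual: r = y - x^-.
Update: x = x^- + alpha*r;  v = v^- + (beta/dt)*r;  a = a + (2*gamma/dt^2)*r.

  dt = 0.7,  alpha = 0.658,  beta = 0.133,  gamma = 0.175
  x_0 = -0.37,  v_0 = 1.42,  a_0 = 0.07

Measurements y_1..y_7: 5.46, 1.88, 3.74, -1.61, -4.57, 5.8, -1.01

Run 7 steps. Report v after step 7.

step 1: x_pred=0.6411  r=4.8189  x^+=3.8120  v^+=2.3846  a^+=3.5120
step 2: x_pred=6.3416  r=-4.4616  x^+=3.4059  v^+=3.9953  a^+=0.3252
step 3: x_pred=6.2822  r=-2.5422  x^+=4.6094  v^+=3.7399  a^+=-1.4907
step 4: x_pred=6.8621  r=-8.4721  x^+=1.2875  v^+=1.0867  a^+=-7.5423
step 5: x_pred=0.2003  r=-4.7703  x^+=-2.9386  v^+=-5.0993  a^+=-10.9496
step 6: x_pred=-9.1907  r=14.9907  x^+=0.6732  v^+=-9.9157  a^+=-0.2420
step 7: x_pred=-6.3271  r=5.3171  x^+=-2.8285  v^+=-9.0749  a^+=3.5560

v_post = -9.0749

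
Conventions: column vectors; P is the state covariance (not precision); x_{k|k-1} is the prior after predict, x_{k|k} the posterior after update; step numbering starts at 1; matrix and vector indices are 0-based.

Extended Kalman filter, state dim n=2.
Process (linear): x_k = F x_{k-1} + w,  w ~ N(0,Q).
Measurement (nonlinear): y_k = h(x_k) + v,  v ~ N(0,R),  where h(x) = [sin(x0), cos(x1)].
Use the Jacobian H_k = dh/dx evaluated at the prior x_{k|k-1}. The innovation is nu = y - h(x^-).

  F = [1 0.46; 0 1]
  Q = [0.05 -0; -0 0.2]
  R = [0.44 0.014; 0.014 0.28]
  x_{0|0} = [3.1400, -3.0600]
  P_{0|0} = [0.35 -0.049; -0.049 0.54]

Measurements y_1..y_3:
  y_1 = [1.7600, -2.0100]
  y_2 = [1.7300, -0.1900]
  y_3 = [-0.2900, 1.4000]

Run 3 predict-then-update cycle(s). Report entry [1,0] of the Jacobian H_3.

H_jac[1,0] = 0.0000

step 1: x^-=[1.7324, -3.0600]  P^-=[0.4692 0.1994; 0.1994 0.7400]  H_jac=[-0.1609 0.0000; 0.0000 0.0815]  S=[0.4521 0.0114; 0.0114 0.2849]  K=[-0.1686 0.0638; -0.0764 0.2147]  nu=[0.7730, -1.0133]  x^+=[1.5375, -3.3366]  P^+=[0.4554 0.1901; 0.1901 0.7246]
step 2: x^-=[0.0026, -3.3366]  P^-=[0.8337 0.5235; 0.5235 0.9246]  H_jac=[1.0000 0.0000; 0.0000 -0.1938]  S=[1.2737 -0.0874; -0.0874 0.3147]  K=[0.6447 -0.1432; 0.3791 -0.4640]  nu=[1.7274, 0.7910]  x^+=[1.0030, -3.0488]  P^+=[0.2817 0.1603; 0.1603 0.6430]
step 3: x^-=[-0.3994, -3.0488]  P^-=[0.6152 0.4561; 0.4561 0.8430]  H_jac=[0.9213 0.0000; 0.0000 0.0927]  S=[0.9622 0.0529; 0.0529 0.2872]  K=[0.5869 0.0390; 0.4261 0.1935]  nu=[0.0989, 2.3957]  x^+=[-0.2480, -2.5432]  P^+=[0.2809 0.2064; 0.2064 0.6489]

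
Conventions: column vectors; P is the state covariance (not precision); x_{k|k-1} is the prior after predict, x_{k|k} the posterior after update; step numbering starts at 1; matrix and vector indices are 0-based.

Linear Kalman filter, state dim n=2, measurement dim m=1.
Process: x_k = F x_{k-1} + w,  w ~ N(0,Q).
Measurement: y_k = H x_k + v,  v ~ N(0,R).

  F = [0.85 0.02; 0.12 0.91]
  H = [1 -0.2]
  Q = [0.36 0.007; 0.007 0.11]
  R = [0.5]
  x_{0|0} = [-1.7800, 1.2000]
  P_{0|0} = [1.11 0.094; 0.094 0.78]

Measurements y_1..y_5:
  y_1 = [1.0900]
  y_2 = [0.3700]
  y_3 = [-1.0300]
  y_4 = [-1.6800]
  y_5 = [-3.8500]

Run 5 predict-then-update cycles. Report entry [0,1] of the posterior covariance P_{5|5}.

step 1: x^-=[-1.4890, 0.8784]  P^-=[1.1655 0.2074; 0.2074 0.7924]  S=[1.6142]  K=[0.6963; 0.0303]  nu=[2.7547]  x^+=[0.4291, 0.9618]  P^+=[0.3828 0.1733; 0.1733 0.7910]
step 2: x^-=[0.3840, 0.9267]  P^-=[0.6428 0.1949; 0.1949 0.8084]  S=[1.0972]  K=[0.5503; 0.0303]  nu=[0.1714]  x^+=[0.4783, 0.9319]  P^+=[0.3105 0.1766; 0.1766 0.8073]
step 3: x^-=[0.4252, 0.9054]  P^-=[0.5907 0.1904; 0.1904 0.8216]  S=[1.0474]  K=[0.5276; 0.0249]  nu=[-1.2741]  x^+=[-0.2470, 0.8737]  P^+=[0.2991 0.1766; 0.1766 0.8210]
step 4: x^-=[-0.1925, 0.7654]  P^-=[0.5825 0.1895; 0.1895 0.8327]  S=[1.0400]  K=[0.5236; 0.0221]  nu=[-1.3344]  x^+=[-0.8912, 0.7360]  P^+=[0.2973 0.1775; 0.1775 0.8322]
step 5: x^-=[-0.7428, 0.5628]  P^-=[0.5812 0.1902; 0.1902 0.8422]  S=[1.0388]  K=[0.5229; 0.0209]  nu=[-2.9946]  x^+=[-2.3086, 0.5001]  P^+=[0.2972 0.1788; 0.1788 0.8417]

P_post[0,1] = 0.1788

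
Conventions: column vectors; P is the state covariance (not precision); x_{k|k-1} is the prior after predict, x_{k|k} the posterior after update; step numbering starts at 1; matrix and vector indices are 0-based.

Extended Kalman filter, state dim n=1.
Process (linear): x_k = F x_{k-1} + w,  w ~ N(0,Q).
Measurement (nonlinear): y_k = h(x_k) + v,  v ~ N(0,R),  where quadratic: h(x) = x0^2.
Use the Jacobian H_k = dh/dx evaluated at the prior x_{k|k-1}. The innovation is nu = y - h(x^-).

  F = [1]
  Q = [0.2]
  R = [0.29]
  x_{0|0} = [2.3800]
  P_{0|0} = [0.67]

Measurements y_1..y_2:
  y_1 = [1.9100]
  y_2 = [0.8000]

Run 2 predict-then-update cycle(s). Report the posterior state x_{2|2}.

x_post = [1.1156]

step 1: x^-=[2.3800]  P^-=[0.8700]  H_jac=[4.7600]  S=[20.0021]  K=[0.2070]  nu=[-3.7544]  x^+=[1.6027]  P^+=[0.0126]
step 2: x^-=[1.6027]  P^-=[0.2126]  H_jac=[3.2054]  S=[2.4745]  K=[0.2754]  nu=[-1.7686]  x^+=[1.1156]  P^+=[0.0249]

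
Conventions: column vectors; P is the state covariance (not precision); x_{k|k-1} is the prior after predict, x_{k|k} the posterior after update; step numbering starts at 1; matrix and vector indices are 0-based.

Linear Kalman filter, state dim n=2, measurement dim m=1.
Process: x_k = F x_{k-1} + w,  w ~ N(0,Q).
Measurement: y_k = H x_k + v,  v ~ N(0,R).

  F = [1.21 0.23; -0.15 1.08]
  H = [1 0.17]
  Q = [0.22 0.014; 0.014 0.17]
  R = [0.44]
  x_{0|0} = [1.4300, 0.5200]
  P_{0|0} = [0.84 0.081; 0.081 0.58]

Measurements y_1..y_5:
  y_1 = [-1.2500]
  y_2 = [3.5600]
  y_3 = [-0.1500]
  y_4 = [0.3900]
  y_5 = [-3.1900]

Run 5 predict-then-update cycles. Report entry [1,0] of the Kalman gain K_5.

K[1,0] = 0.4955

step 1: x^-=[1.8499, 0.3471]  P^-=[1.5256 0.1087; 0.1087 0.8392]  S=[2.0268]  K=[0.7618; 0.1240]  nu=[-3.1589]  x^+=[-0.5566, -0.0446]  P^+=[0.3493 -0.0828; -0.0828 0.8080]
step 2: x^-=[-0.6838, 0.0353]  P^-=[0.7280 0.0460; 0.0460 1.1471]  S=[1.2168]  K=[0.6047; 0.1980]  nu=[4.2378]  x^+=[1.8789, 0.8746]  P^+=[0.2830 -0.0998; -0.0998 1.0994]
step 3: x^-=[2.4747, 0.6627]  P^-=[0.6370 0.1088; 0.1088 1.4911]  S=[1.1571]  K=[0.5665; 0.3131]  nu=[-2.7373]  x^+=[0.9239, -0.1943]  P^+=[0.2657 -0.0964; -0.0964 1.3776]
step 4: x^-=[1.0733, -0.3484]  P^-=[0.6282 0.1853; 0.1853 1.8141]  S=[1.1836]  K=[0.5573; 0.4171]  nu=[-0.6240]  x^+=[0.7255, -0.6087]  P^+=[0.2605 -0.0899; -0.0899 1.6082]
step 5: x^-=[0.7378, -0.7662]  P^-=[0.6365 0.2519; 0.2519 2.0808]  S=[1.2222]  K=[0.5558; 0.4955]  nu=[-3.7975]  x^+=[-1.3728, -2.6478]  P^+=[0.2589 -0.0847; -0.0847 1.7807]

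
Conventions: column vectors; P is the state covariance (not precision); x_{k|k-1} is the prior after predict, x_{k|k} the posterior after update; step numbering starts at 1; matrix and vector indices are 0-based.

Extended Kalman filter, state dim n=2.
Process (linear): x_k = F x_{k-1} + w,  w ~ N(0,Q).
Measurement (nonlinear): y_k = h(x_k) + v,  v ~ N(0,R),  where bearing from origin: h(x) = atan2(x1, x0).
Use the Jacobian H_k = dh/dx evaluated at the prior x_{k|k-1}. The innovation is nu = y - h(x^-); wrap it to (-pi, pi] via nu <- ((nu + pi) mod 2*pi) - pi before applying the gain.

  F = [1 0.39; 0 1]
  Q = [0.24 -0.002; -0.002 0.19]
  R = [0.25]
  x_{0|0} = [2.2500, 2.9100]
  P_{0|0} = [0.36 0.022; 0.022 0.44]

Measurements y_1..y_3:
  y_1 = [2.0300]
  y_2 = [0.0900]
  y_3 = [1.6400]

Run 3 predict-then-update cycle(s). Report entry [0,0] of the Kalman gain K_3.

K[0,0] = -0.1368

step 1: x^-=[3.3849, 2.9100]  P^-=[0.6841 0.1916; 0.1916 0.6300]  H_jac=[-0.1460 0.1699]  S=[0.2733]  K=[-0.2465; 0.2892]  nu=[1.3199]  x^+=[3.0596, 3.2918]  P^+=[0.6675 0.2111; 0.2111 0.6071]
step 2: x^-=[4.3433, 3.2918]  P^-=[1.1645 0.4459; 0.4459 0.7971]  H_jac=[-0.1108 0.1462]  S=[0.2669]  K=[-0.2393; 0.2516]  nu=[-0.5585]  x^+=[4.4770, 3.1512]  P^+=[1.1492 0.4619; 0.4619 0.7802]
step 3: x^-=[5.7060, 3.1512]  P^-=[1.8682 0.7642; 0.7642 0.9702]  H_jac=[-0.0742 0.1343]  S=[0.2626]  K=[-0.1368; 0.2804]  nu=[1.1354]  x^+=[5.5506, 3.4696]  P^+=[1.8633 0.7743; 0.7743 0.9496]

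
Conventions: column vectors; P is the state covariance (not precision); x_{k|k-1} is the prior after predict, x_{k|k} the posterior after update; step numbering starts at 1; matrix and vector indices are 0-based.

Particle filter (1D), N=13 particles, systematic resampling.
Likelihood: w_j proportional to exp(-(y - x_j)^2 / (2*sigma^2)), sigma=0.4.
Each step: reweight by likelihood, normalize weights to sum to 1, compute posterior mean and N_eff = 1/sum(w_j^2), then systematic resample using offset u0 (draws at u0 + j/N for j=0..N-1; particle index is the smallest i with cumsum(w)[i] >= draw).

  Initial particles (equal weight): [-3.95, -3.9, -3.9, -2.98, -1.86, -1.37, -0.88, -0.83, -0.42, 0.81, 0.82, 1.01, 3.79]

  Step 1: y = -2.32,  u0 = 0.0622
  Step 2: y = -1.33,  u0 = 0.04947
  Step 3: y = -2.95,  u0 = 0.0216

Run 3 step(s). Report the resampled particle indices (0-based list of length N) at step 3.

step 1: w=[0.0003, 0.0005, 0.0005, 0.3067, 0.6177, 0.0713, 0.0018, 0.0012, 0.0000, 0.0000, 0.0000, 0.0000, 0.0000]  mean=-2.1682  Neff=2.0803  idx=[3, 3, 3, 3, 4, 4, 4, 4, 4, 4, 4, 4, 5]
step 2: w=[0.0000, 0.0000, 0.0000, 0.0000, 0.0962, 0.0962, 0.0962, 0.0962, 0.0962, 0.0962, 0.0962, 0.0962, 0.2303]  mean=-1.7474  Neff=7.8712  idx=[4, 5, 6, 6, 7, 8, 9, 10, 10, 11, 12, 12, 12]
step 3: w=[0.0995, 0.0995, 0.0995, 0.0995, 0.0995, 0.0995, 0.0995, 0.0995, 0.0995, 0.0995, 0.0017, 0.0017, 0.0017]  mean=-1.8575  Neff=10.1000  idx=[0, 0, 1, 2, 3, 4, 4, 5, 6, 7, 7, 8, 9]

resampled_idx = [0, 0, 1, 2, 3, 4, 4, 5, 6, 7, 7, 8, 9]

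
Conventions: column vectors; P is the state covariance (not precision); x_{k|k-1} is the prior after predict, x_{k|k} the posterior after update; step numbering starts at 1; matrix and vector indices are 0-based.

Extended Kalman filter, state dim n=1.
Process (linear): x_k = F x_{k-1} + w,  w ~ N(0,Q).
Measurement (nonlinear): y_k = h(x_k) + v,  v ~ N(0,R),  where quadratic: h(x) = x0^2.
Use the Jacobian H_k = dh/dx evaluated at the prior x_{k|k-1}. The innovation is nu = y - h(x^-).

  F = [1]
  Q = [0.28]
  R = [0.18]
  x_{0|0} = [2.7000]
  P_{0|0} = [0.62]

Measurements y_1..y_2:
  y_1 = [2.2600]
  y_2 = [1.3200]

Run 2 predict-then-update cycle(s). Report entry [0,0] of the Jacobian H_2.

step 1: x^-=[2.7000]  P^-=[0.9000]  H_jac=[5.4000]  S=[26.4240]  K=[0.1839]  nu=[-5.0300]  x^+=[1.7749]  P^+=[0.0061]
step 2: x^-=[1.7749]  P^-=[0.2861]  H_jac=[3.5497]  S=[3.7854]  K=[0.2683]  nu=[-1.8301]  x^+=[1.2838]  P^+=[0.0136]

H_jac[0,0] = 3.5497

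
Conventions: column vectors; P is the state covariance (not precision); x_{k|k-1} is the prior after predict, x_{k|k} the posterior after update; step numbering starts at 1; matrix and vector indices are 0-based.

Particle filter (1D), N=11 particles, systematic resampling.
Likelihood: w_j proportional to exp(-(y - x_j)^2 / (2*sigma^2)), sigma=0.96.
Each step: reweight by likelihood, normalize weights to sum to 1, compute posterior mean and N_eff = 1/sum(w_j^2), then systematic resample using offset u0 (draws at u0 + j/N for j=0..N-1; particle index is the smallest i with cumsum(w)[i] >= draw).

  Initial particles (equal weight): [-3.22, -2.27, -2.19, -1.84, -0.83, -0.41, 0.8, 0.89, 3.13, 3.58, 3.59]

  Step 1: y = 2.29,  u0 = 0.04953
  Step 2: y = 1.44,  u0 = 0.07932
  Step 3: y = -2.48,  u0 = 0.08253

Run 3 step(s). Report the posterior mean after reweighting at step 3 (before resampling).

post_mean = 0.8317

step 1: w=[0.0000, 0.0000, 0.0000, 0.0000, 0.0024, 0.0089, 0.1390, 0.1601, 0.3162, 0.1880, 0.1854]  mean=2.5762  Neff=4.6569  idx=[6, 6, 7, 8, 8, 8, 8, 9, 9, 10, 10]
step 2: w=[0.2206, 0.2206, 0.2338, 0.0585, 0.0585, 0.0585, 0.0585, 0.0230, 0.0230, 0.0224, 0.0224]  mean=1.6193  Neff=5.9592  idx=[0, 0, 1, 1, 2, 2, 2, 3, 5, 6, 10]
step 3: w=[0.1621, 0.1621, 0.1621, 0.1621, 0.1172, 0.1172, 0.1172, 0.0000, 0.0000, 0.0000, 0.0000]  mean=0.8317  Neff=6.8344  idx=[0, 1, 1, 2, 2, 3, 3, 4, 5, 6, 6]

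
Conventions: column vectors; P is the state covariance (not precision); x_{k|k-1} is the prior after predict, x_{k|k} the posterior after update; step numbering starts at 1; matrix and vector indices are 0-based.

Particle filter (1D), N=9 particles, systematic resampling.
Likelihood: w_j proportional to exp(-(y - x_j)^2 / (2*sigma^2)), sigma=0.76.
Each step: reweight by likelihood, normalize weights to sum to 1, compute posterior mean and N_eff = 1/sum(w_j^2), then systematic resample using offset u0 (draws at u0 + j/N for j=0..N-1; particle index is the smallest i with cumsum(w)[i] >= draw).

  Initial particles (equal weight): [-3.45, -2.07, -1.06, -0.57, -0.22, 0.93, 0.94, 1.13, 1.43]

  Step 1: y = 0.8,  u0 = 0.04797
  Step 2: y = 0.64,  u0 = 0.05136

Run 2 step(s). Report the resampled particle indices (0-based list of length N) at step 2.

resampled_idx = [1, 1, 2, 3, 4, 5, 6, 7, 8]

step 1: w=[0.0000, 0.0002, 0.0118, 0.0464, 0.0958, 0.2323, 0.2318, 0.2145, 0.1672]  mean=0.8550  Neff=5.1779  idx=[3, 5, 5, 5, 6, 6, 7, 7, 8]
step 2: w=[0.0395, 0.1304, 0.1304, 0.1304, 0.1298, 0.1298, 0.1140, 0.1140, 0.0817]  mean=0.9598  Neff=8.4079  idx=[1, 1, 2, 3, 4, 5, 6, 7, 8]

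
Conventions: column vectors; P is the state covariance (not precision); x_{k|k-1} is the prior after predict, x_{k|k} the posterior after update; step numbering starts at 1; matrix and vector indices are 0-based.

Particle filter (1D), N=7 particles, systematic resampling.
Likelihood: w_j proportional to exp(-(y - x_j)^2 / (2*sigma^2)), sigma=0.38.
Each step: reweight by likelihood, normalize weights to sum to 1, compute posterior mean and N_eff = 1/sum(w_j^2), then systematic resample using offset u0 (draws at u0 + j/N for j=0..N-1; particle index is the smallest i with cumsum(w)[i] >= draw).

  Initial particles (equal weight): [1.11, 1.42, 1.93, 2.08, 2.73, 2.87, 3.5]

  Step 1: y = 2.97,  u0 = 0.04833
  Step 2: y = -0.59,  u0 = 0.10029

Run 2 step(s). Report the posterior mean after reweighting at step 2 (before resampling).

step 1: w=[0.0000, 0.0001, 0.0105, 0.0286, 0.3638, 0.4290, 0.1679]  mean=2.8922  Neff=2.8938  idx=[4, 4, 4, 5, 5, 5, 6]
step 2: w=[0.3213, 0.3213, 0.3213, 0.0120, 0.0120, 0.0120, 0.0000]  mean=2.7350  Neff=3.2239  idx=[0, 0, 1, 1, 2, 2, 2]

post_mean = 2.7350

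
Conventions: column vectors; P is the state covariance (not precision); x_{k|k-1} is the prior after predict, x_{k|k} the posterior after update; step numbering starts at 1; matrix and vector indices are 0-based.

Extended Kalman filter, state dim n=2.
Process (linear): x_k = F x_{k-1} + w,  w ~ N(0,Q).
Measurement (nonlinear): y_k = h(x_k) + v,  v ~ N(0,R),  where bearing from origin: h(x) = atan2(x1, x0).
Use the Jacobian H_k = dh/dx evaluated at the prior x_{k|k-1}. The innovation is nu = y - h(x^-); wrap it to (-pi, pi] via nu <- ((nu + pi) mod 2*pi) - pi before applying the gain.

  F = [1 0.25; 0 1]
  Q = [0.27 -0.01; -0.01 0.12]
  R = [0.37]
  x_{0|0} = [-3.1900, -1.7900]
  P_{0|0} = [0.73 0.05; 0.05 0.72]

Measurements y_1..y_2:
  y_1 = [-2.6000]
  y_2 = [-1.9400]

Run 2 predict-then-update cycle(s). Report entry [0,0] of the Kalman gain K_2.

K[0,0] = 0.1214

step 1: x^-=[-3.6375, -1.7900]  P^-=[1.0700 0.2200; 0.2200 0.8400]  H_jac=[0.1089 -0.2213]  S=[0.4132]  K=[0.1642; -0.3919]  nu=[0.0843]  x^+=[-3.6237, -1.8230]  P^+=[1.0589 0.2466; 0.2466 0.7765]
step 2: x^-=[-4.0794, -1.8230]  P^-=[1.5007 0.4307; 0.4307 0.8965]  H_jac=[0.0913 -0.2043]  S=[0.4039]  K=[0.1214; -0.3562]  nu=[0.7813]  x^+=[-3.9846, -2.1013]  P^+=[1.4947 0.4482; 0.4482 0.8453]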